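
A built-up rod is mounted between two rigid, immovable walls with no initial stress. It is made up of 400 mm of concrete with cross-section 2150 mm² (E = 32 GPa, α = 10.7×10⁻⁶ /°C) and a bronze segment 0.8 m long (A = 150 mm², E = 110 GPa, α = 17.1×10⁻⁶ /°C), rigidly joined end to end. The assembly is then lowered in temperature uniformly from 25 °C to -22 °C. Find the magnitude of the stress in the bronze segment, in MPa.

If the supports were absent, the total length change would be Σ αᵢΔT Lᵢ = 10.7×10⁻⁶×47×400 + 17.1×10⁻⁶×47×800 = 0.8441 mm.
The walls prevent any net length change, so an axial force P (same in every segment) develops. Compatibility: P · Σ Lᵢ/(AᵢEᵢ) = δ_free.
Σ Lᵢ/(AᵢEᵢ) = 400/(2150×32×10³) + 800/(150×110×10³) = 5.43×10⁻⁵ mm/N.
P = 0.8441 / 5.43×10⁻⁵ = 15550 N = 15.55 kN, tensile.
σ_{bronze} = P / A = 15550 / 150 = 103.6 MPa.

σ ≈ 104 MPa (tensile)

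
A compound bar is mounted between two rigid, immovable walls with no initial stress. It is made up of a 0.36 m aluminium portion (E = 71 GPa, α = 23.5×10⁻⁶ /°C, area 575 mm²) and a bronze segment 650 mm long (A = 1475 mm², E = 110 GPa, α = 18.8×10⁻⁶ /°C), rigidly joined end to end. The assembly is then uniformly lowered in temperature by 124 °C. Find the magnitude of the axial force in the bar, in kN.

P ≈ 200 kN (tensile)

With the walls removed the bar would change length by δ_free = Σ αᵢΔT Lᵢ = 23.5×10⁻⁶×124×360 + 18.8×10⁻⁶×124×650 = 2.564 mm.
Since the ends are fixed, an axial force P builds up, equal in every segment, with P · Σ Lᵢ/(AᵢEᵢ) = δ_free.
The series flexibility is Σ Lᵢ/(AᵢEᵢ) = 360/(575×71×10³) + 650/(1475×110×10³) = 1.282×10⁻⁵ mm/N.
Hence P = δ_free / Σ(L/AE) = 2.564/1.282×10⁻⁵ = 200 kN (tensile).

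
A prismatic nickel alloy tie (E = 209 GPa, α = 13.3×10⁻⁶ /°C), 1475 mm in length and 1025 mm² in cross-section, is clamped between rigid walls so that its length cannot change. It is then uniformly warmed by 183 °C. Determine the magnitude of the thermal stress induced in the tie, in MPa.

σ ≈ 509 MPa (compressive)

With length fixed, the mechanical strain must cancel the thermal strain αΔT = 13.3×10⁻⁶ × 183 = 2433.9×10⁻⁶.
Hence σ = E·αΔT = 209×10³ × 2433.9×10⁻⁶ = 508.7 MPa, compressive.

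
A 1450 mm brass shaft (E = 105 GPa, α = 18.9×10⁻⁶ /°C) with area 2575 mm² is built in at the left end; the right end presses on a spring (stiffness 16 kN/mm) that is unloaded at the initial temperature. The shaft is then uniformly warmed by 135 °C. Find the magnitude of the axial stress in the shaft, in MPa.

Free thermal expansion: δ_free = αΔT L = 18.9×10⁻⁶ × 135 × 1450 = 3.7 mm.
With a force P in the spring, the elastic change of the shaft is PL/(AE) and that of the spring is P/k; compatibility requires their sum to equal δ_free.
P [ L/(AE) + 1/k ] = δ_free → P [ 1450/(2575×105×10³) + 1/(16×10³) ] = 3.7.
P = 3.7 / 6.786×10⁻⁵ = 54520 N.
σ = P/A = 54520/2575 = 21.17 MPa.

σ ≈ 21.2 MPa (compressive)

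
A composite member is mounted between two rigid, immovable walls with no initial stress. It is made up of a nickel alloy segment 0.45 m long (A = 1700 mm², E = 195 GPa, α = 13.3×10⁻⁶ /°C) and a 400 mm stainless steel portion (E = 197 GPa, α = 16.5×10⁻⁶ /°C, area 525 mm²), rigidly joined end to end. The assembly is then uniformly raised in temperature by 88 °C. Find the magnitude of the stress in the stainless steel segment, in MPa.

σ ≈ 404 MPa (compressive)

If the supports were absent, the total length change would be Σ αᵢΔT Lᵢ = 13.3×10⁻⁶×88×450 + 16.5×10⁻⁶×88×400 = 1.107 mm.
The rigid supports impose zero overall length change; the single axial force P common to all segments must satisfy P Σ Lᵢ/(AᵢEᵢ) = δ_free.
Σ Lᵢ/(AᵢEᵢ) = 450/(1700×195×10³) + 400/(525×197×10³) = 5.225×10⁻⁶ mm/N.
Hence P = δ_free / Σ(L/AE) = 1.107/5.225×10⁻⁶ = 212 kN (compressive).
σ_{stainless steel} = P / A = 212000 / 525 = 403.7 MPa.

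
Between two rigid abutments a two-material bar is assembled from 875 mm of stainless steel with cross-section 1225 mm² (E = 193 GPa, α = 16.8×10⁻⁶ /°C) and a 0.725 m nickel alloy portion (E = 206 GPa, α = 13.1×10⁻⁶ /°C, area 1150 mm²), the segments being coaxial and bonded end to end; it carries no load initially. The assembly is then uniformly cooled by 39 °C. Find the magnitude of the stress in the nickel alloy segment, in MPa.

If the supports were absent, the total length change would be Σ αᵢΔT Lᵢ = 16.8×10⁻⁶×39×875 + 13.1×10⁻⁶×39×725 = 0.9437 mm.
The walls prevent any net length change, so an axial force P (same in every segment) develops. Compatibility: P · Σ Lᵢ/(AᵢEᵢ) = δ_free.
The series flexibility is Σ Lᵢ/(AᵢEᵢ) = 875/(1225×193×10³) + 725/(1150×206×10³) = 6.761×10⁻⁶ mm/N.
P = 0.9437 / 6.761×10⁻⁶ = 139600 N = 139.6 kN, tensile.
σ_{nickel alloy} = P / A = 139600 / 1150 = 121.4 MPa.

σ ≈ 121 MPa (tensile)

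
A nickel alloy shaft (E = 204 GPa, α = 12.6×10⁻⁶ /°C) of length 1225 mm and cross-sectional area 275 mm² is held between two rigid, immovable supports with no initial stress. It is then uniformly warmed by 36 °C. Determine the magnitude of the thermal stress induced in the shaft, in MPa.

σ ≈ 92.5 MPa (compressive)

Because both ends are immovable the net strain is zero, and the suppressed thermal strain is αΔT = 12.6×10⁻⁶ × 36 = 453.6×10⁻⁶.
Hence σ = E·αΔT = 204×10³ × 453.6×10⁻⁶ = 92.53 MPa, compressive.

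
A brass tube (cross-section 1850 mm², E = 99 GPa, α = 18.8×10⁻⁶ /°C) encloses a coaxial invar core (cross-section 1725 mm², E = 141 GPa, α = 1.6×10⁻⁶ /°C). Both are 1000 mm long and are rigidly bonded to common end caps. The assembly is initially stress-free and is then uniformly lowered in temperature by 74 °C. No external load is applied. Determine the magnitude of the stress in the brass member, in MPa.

Equilibrium of a rigid end plate with no external load gives equal and opposite internal forces ±P in the two members. Since α_{brass} > α_{invar}, cooling drives the brass into tension and the invar into compression.
Equating the net (thermal + elastic) strains gives |α₁ − α₂|·ΔT = P·[1/(A₁E₁) + 1/(A₂E₂)].
|α₁ − α₂|·ΔT = 17.2×10⁻⁶ × 74 = 0.001273.
1/(A₁E₁) + 1/(A₂E₂) = 1/(1850×99×10³) + 1/(1725×141×10³) = 9.571×10⁻⁹ N⁻¹.
So P = 0.001273 / 9.571×10⁻⁹ = 133 kN.
σ_{brass} = P/A₁ = 133000/1850 = 71.88 MPa, tensile.

σ ≈ 71.9 MPa (tensile)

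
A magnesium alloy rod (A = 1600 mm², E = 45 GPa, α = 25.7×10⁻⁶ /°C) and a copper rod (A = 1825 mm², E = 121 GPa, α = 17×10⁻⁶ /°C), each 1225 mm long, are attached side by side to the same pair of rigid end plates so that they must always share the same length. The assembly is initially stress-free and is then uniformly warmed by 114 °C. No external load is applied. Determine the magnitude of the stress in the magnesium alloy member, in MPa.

Equilibrium of a rigid end plate with no external load gives equal and opposite internal forces ±P in the two members. Since α_{magnesium alloy} > α_{copper}, heating drives the magnesium alloy into compression and the copper into tension.
Compatibility of the two members (thermal + elastic change equal): (α₁ − α₂)ΔT = P·[1/(A₁E₁) + 1/(A₂E₂)].
|α₁ − α₂|·ΔT = 8.7×10⁻⁶ × 114 = 0.0009918.
1/(A₁E₁) + 1/(A₂E₂) = 1/(1600×45×10³) + 1/(1825×121×10³) = 1.842×10⁻⁸ N⁻¹.
P = 0.0009918 / 1.842×10⁻⁸ = 53850 N = 53.85 kN.
σ_{magnesium alloy} = P/A₁ = 53850/1600 = 33.66 MPa, compressive.

σ ≈ 33.7 MPa (compressive)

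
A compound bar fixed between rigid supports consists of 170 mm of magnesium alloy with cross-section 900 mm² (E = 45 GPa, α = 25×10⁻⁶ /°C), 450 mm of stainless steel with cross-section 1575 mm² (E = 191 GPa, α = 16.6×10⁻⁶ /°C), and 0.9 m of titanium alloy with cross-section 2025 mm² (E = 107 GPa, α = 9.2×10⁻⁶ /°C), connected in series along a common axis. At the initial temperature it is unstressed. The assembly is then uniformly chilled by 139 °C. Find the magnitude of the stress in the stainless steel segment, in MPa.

With the walls removed the bar would change length by δ_free = Σ αᵢΔT Lᵢ = 25×10⁻⁶×139×170 + 16.6×10⁻⁶×139×450 + 9.2×10⁻⁶×139×900 = 2.78 mm.
Since the ends are fixed, an axial force P builds up, equal in every segment, with P · Σ Lᵢ/(AᵢEᵢ) = δ_free.
Σ Lᵢ/(AᵢEᵢ) = 170/(900×45×10³) + 450/(1575×191×10³) + 900/(2025×107×10³) = 9.847×10⁻⁶ mm/N.
Hence P = δ_free / Σ(L/AE) = 2.78/9.847×10⁻⁶ = 282.3 kN (tensile).
σ_{stainless steel} = P / A = 282300 / 1575 = 179.2 MPa.

σ ≈ 179 MPa (tensile)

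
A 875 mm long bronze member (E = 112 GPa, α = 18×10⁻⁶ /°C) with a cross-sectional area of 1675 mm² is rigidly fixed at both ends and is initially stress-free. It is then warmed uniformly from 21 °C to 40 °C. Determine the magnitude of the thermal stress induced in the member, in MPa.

σ ≈ 38.3 MPa (compressive)

Because both ends are immovable the net strain is zero, and the suppressed thermal strain is αΔT = 18×10⁻⁶ × 19 = 342×10⁻⁶.
σ = EαΔT = 112×10³ × 18×10⁻⁶ × 19 = 38.3 MPa (compressive; the member is trying to expand).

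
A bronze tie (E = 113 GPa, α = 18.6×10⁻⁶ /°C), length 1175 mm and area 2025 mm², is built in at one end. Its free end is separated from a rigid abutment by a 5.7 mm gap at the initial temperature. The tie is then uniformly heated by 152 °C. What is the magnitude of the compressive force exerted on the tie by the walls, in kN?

P ≈ 0 kN

Free thermal elongation = αΔT L = 18.6×10⁻⁶ × 152 × 1175 = 3.322 mm.
Since δ_free = 3.32 mm is less than the 5.7 mm gap, the tie never touches the wall. No axial force develops.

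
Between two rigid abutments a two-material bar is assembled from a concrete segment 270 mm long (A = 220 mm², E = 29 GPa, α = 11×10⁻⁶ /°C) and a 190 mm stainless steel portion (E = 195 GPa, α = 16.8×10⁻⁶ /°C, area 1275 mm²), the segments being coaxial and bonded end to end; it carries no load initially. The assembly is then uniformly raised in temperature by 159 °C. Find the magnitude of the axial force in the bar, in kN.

P ≈ 22.7 kN (compressive)

With the walls removed the bar would change length by δ_free = Σ αᵢΔT Lᵢ = 11×10⁻⁶×159×270 + 16.8×10⁻⁶×159×190 = 0.9798 mm.
Since the ends are fixed, an axial force P builds up, equal in every segment, with P · Σ Lᵢ/(AᵢEᵢ) = δ_free.
The series flexibility is Σ Lᵢ/(AᵢEᵢ) = 270/(220×29×10³) + 190/(1275×195×10³) = 4.308×10⁻⁵ mm/N.
So P = 0.9798 / 4.308×10⁻⁵ = 22.74 kN, compressive.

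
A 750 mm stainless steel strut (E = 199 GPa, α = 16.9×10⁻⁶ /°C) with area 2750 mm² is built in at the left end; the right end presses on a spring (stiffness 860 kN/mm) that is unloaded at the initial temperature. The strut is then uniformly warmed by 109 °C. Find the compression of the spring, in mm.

The unrestrained thermal change is αΔT L = 16.9×10⁻⁶ × 109 × 750 = 1.382 mm.
With a force P in the spring, the elastic change of the strut is PL/(AE) and that of the spring is P/k; compatibility requires their sum to equal δ_free.
P [ L/(AE) + 1/k ] = δ_free → P [ 750/(2750×199×10³) + 1/(860×10³) ] = 1.382.
P = 1.382 / 2.533×10⁻⁶ = 545400 N.
Spring compression = P/k = 545400/(860×10³) = 0.6342 mm.

δ ≈ 0.634 mm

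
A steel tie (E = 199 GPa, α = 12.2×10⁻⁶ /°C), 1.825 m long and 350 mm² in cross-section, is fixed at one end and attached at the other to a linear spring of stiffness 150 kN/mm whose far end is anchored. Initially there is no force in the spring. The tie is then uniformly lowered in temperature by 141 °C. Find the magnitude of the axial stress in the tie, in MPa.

σ ≈ 273 MPa (tensile)

Free thermal contraction: δ_free = αΔT L = 12.2×10⁻⁶ × 141 × 1825 = 3.139 mm.
Let P be the tensile force in the spring. The tie extends elastically by PL/(AE) and the spring stretches by P/k; together these equal δ_free.
So P = δ_free / [L/(AE) + 1/k] = 3.139 / [ 1825/(350×199×10³) + 1/(150×10³) ].
P = 3.139 / 3.287×10⁻⁵ = 95510 N.
σ = P/A = 95510/350 = 272.9 MPa.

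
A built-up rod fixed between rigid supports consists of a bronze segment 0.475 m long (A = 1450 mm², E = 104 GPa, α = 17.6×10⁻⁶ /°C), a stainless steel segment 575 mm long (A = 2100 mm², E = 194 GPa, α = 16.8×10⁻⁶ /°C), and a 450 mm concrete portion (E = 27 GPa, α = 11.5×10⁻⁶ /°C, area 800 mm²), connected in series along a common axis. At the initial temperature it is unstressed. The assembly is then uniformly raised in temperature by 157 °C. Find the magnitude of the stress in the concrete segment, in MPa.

σ ≈ 179 MPa (compressive)

Free thermal expansion of the whole bar: Σ αᵢΔT Lᵢ = 17.6×10⁻⁶×157×475 + 16.8×10⁻⁶×157×575 + 11.5×10⁻⁶×157×450 = 3.642 mm.
The walls prevent any net length change, so an axial force P (same in every segment) develops. Compatibility: P · Σ Lᵢ/(AᵢEᵢ) = δ_free.
Σ Lᵢ/(AᵢEᵢ) = 475/(1450×104×10³) + 575/(2100×194×10³) + 450/(800×27×10³) = 2.539×10⁻⁵ mm/N.
P = 3.642 / 2.539×10⁻⁵ = 143400 N = 143.4 kN, compressive.
σ_{concrete} = P / A = 143400 / 800 = 179.3 MPa.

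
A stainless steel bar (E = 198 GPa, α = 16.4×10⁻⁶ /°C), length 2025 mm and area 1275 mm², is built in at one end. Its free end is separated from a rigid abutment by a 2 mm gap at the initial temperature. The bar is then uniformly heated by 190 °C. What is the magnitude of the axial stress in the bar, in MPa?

Unrestrained expansion: δ_free = αΔT L = 16.4×10⁻⁶ × 190 × 2025 = 6.31 mm.
After closing the 2 mm clearance, 6.31 − 2 = 4.31 mm of expansion remains to be suppressed by the wall.
That suppressed elongation corresponds to σ = E·Δ/L = 198×10³ × 4.31/2025 = 421.4 MPa.

σ ≈ 421 MPa (compressive)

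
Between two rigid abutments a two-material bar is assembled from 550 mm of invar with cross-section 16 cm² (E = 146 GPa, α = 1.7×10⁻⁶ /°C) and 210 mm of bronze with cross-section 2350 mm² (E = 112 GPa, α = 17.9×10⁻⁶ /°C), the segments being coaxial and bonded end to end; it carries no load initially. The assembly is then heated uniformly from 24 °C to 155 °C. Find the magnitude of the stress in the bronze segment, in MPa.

With the walls removed the bar would change length by δ_free = Σ αᵢΔT Lᵢ = 1.7×10⁻⁶×131×550 + 17.9×10⁻⁶×131×210 = 0.6149 mm.
The rigid supports impose zero overall length change; the single axial force P common to all segments must satisfy P Σ Lᵢ/(AᵢEᵢ) = δ_free.
The series flexibility is Σ Lᵢ/(AᵢEᵢ) = 550/(1600×146×10³) + 210/(2350×112×10³) = 3.152×10⁻⁶ mm/N.
P = 0.6149 / 3.152×10⁻⁶ = 195100 N = 195.1 kN, compressive.
σ_{bronze} = P / A = 195100 / 2350 = 83.01 MPa.

σ ≈ 83 MPa (compressive)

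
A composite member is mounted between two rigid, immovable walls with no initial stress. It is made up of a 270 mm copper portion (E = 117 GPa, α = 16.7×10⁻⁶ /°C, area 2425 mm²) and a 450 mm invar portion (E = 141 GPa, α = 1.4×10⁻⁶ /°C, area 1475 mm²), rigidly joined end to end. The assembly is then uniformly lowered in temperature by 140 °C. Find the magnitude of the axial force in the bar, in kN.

P ≈ 231 kN (tensile)

If the supports were absent, the total length change would be Σ αᵢΔT Lᵢ = 16.7×10⁻⁶×140×270 + 1.4×10⁻⁶×140×450 = 0.7195 mm.
Since the ends are fixed, an axial force P builds up, equal in every segment, with P · Σ Lᵢ/(AᵢEᵢ) = δ_free.
The series flexibility is Σ Lᵢ/(AᵢEᵢ) = 270/(2425×117×10³) + 450/(1475×141×10³) = 3.115×10⁻⁶ mm/N.
Hence P = δ_free / Σ(L/AE) = 0.7195/3.115×10⁻⁶ = 230.9 kN (tensile).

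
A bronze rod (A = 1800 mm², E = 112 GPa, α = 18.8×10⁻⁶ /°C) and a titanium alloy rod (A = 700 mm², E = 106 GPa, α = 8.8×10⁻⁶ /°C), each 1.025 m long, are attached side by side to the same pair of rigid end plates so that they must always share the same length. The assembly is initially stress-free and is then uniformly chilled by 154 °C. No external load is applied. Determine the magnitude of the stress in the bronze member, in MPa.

Equilibrium of a rigid end plate with no external load gives equal and opposite internal forces ±P in the two members. Since α_{bronze} > α_{titanium alloy}, cooling drives the bronze into tension and the titanium alloy into compression.
Compatibility of the two members (thermal + elastic change equal): (α₁ − α₂)ΔT = P·[1/(A₁E₁) + 1/(A₂E₂)].
|α₁ − α₂|·ΔT = 10×10⁻⁶ × 154 = 0.00154.
1/(A₁E₁) + 1/(A₂E₂) = 1/(1800×112×10³) + 1/(700×106×10³) = 1.844×10⁻⁸ N⁻¹.
P = 0.00154 / 1.844×10⁻⁸ = 83530 N = 83.53 kN.
σ_{bronze} = P/A₁ = 83530/1800 = 46.4 MPa, tensile.

σ ≈ 46.4 MPa (tensile)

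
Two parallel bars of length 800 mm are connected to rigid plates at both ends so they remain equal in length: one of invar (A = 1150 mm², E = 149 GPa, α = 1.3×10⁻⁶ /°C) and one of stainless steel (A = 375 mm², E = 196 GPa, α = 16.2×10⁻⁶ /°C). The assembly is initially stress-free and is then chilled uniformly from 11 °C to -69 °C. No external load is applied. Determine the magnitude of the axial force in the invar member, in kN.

The stainless steel has the larger α, so on cooling it would change length more than the invar if both were free. The rigid plates force a common final length, so the stainless steel is put into tension and the invar into compression, with equal and opposite forces P (no external load).
Equating the net (thermal + elastic) strains gives |α₁ − α₂|·ΔT = P·[1/(A₁E₁) + 1/(A₂E₂)].
|α₁ − α₂|·ΔT = 14.9×10⁻⁶ × 80 = 0.001192.
1/(A₁E₁) + 1/(A₂E₂) = 1/(1150×149×10³) + 1/(375×196×10³) = 1.944×10⁻⁸ N⁻¹.
P = 0.001192 / 1.944×10⁻⁸ = 61310 N = 61.31 kN.

P ≈ 61.3 kN (compressive in the invar)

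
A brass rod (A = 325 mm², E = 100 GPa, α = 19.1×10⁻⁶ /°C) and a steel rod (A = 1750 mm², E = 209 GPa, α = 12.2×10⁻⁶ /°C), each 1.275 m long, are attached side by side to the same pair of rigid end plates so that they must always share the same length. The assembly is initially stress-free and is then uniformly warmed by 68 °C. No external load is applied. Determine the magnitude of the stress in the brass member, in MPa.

Both members must finish at the same length. With the larger α, the brass tends to over-expand; the plates restrain it, putting the brass in compression and the steel in tension. With no external load the two internal forces are equal and opposite, magnitude P.
Compatibility of the two members (thermal + elastic change equal): (α₁ − α₂)ΔT = P·[1/(A₁E₁) + 1/(A₂E₂)].
|α₁ − α₂|·ΔT = 6.9×10⁻⁶ × 68 = 0.0004692.
1/(A₁E₁) + 1/(A₂E₂) = 1/(325×100×10³) + 1/(1750×209×10³) = 3.35×10⁻⁸ N⁻¹.
P = 0.0004692 / 3.35×10⁻⁸ = 14000 N = 14 kN.
σ_{brass} = P/A₁ = 14000/325 = 43.09 MPa, compressive.

σ ≈ 43.1 MPa (compressive)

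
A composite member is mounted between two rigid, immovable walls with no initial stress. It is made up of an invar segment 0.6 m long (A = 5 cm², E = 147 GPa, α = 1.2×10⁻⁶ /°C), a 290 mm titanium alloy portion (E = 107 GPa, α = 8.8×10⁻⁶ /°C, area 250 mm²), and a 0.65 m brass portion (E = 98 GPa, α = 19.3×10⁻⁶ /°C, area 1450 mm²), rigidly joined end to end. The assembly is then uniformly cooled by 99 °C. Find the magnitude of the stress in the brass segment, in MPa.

σ ≈ 45.8 MPa (tensile)

Free thermal contraction of the whole bar: Σ αᵢΔT Lᵢ = 1.2×10⁻⁶×99×600 + 8.8×10⁻⁶×99×290 + 19.3×10⁻⁶×99×650 = 1.566 mm.
Since the ends are fixed, an axial force P builds up, equal in every segment, with P · Σ Lᵢ/(AᵢEᵢ) = δ_free.
The series flexibility is Σ Lᵢ/(AᵢEᵢ) = 600/(500×147×10³) + 290/(250×107×10³) + 650/(1450×98×10³) = 2.358×10⁻⁵ mm/N.
Hence P = δ_free / Σ(L/AE) = 1.566/2.358×10⁻⁵ = 66.41 kN (tensile).
σ_{brass} = P / A = 66410 / 1450 = 45.8 MPa.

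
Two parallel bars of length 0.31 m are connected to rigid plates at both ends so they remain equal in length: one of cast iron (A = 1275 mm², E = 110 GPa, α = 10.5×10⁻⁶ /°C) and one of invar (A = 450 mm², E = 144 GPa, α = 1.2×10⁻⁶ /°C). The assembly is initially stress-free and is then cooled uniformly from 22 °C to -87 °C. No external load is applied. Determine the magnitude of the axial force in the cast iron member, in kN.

P ≈ 44.9 kN (tensile in the cast iron)

The cast iron has the larger α, so on cooling it would change length more than the invar if both were free. The rigid plates force a common final length, so the cast iron is put into tension and the invar into compression, with equal and opposite forces P (no external load).
Compatibility of the two members (thermal + elastic change equal): (α₁ − α₂)ΔT = P·[1/(A₁E₁) + 1/(A₂E₂)].
|α₁ − α₂|·ΔT = 9.3×10⁻⁶ × 109 = 0.001014.
1/(A₁E₁) + 1/(A₂E₂) = 1/(1275×110×10³) + 1/(450×144×10³) = 2.256×10⁻⁸ N⁻¹.
P = 0.001014 / 2.256×10⁻⁸ = 44930 N = 44.93 kN.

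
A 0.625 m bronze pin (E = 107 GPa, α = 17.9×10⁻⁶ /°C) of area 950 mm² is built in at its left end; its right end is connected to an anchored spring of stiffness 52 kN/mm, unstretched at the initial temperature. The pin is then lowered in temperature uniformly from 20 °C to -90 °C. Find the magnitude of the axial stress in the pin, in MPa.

Free thermal contraction: δ_free = αΔT L = 17.9×10⁻⁶ × 110 × 625 = 1.231 mm.
With a force P in the spring, the elastic change of the pin is PL/(AE) and that of the spring is P/k; compatibility requires their sum to equal δ_free.
So P = δ_free / [L/(AE) + 1/k] = 1.231 / [ 625/(950×107×10³) + 1/(52×10³) ].
P = 1.231 / 2.538×10⁻⁵ = 48490 N.
σ = P/A = 48490/950 = 51.04 MPa.

σ ≈ 51 MPa (tensile)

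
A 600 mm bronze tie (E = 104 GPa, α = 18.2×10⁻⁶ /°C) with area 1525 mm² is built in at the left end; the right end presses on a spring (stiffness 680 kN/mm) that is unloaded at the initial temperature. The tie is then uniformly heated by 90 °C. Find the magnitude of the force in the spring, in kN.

Free thermal expansion: δ_free = αΔT L = 18.2×10⁻⁶ × 90 × 600 = 0.9828 mm.
Let P be the compressive force at the spring. The tie shortens elastically by PL/(AE) and the spring compresses by P/k; together these equal δ_free.
So P = δ_free / [L/(AE) + 1/k] = 0.9828 / [ 600/(1525×104×10³) + 1/(680×10³) ].
P = 0.9828 / 5.254×10⁻⁶ = 187100 N.

P ≈ 187 kN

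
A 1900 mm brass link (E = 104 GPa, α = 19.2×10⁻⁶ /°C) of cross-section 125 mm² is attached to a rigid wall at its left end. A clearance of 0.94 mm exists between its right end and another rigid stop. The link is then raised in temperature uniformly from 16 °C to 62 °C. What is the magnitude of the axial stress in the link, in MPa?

σ ≈ 40.4 MPa (compressive)

Unrestrained expansion: δ_free = αΔT L = 19.2×10⁻⁶ × 46 × 1900 = 1.678 mm.
The gap closes (δ_free > 0.94 mm) and the wall then resists a further 1.678 − 0.94 = 0.7381 mm of expansion.
Compatibility: PL/(AE) = 0.7381 mm, so σ = P/A = E × (0.7381/1900) = 40.4 MPa.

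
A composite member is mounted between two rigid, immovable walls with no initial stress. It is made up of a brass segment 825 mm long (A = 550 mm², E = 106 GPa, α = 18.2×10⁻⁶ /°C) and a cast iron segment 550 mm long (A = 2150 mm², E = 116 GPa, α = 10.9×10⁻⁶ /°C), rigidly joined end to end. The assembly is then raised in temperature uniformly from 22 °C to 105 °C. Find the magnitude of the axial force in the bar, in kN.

With the walls removed the bar would change length by δ_free = Σ αᵢΔT Lᵢ = 18.2×10⁻⁶×83×825 + 10.9×10⁻⁶×83×550 = 1.744 mm.
The walls prevent any net length change, so an axial force P (same in every segment) develops. Compatibility: P · Σ Lᵢ/(AᵢEᵢ) = δ_free.
Σ Lᵢ/(AᵢEᵢ) = 825/(550×106×10³) + 550/(2150×116×10³) = 1.636×10⁻⁵ mm/N.
Hence P = δ_free / Σ(L/AE) = 1.744/1.636×10⁻⁵ = 106.6 kN (compressive).

P ≈ 107 kN (compressive)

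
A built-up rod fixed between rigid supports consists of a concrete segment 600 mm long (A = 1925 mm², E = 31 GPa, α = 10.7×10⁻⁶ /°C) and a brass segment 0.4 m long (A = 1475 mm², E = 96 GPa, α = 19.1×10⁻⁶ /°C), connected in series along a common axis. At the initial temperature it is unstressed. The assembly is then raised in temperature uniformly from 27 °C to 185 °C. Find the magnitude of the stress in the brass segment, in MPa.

With the walls removed the bar would change length by δ_free = Σ αᵢΔT Lᵢ = 10.7×10⁻⁶×158×600 + 19.1×10⁻⁶×158×400 = 2.221 mm.
The rigid supports impose zero overall length change; the single axial force P common to all segments must satisfy P Σ Lᵢ/(AᵢEᵢ) = δ_free.
The series flexibility is Σ Lᵢ/(AᵢEᵢ) = 600/(1925×31×10³) + 400/(1475×96×10³) = 1.288×10⁻⁵ mm/N.
So P = 2.221 / 1.288×10⁻⁵ = 172.5 kN, compressive.
σ_{brass} = P / A = 172500 / 1475 = 116.9 MPa.

σ ≈ 117 MPa (compressive)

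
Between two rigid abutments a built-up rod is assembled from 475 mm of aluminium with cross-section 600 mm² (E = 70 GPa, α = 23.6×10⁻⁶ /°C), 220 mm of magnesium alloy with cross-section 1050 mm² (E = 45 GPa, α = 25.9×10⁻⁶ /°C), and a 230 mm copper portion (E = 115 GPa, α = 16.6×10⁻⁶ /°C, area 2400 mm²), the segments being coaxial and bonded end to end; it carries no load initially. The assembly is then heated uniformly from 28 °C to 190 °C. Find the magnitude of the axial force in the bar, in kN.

P ≈ 200 kN (compressive)

Free thermal expansion of the whole bar: Σ αᵢΔT Lᵢ = 23.6×10⁻⁶×162×475 + 25.9×10⁻⁶×162×220 + 16.6×10⁻⁶×162×230 = 3.358 mm.
The rigid supports impose zero overall length change; the single axial force P common to all segments must satisfy P Σ Lᵢ/(AᵢEᵢ) = δ_free.
The series flexibility is Σ Lᵢ/(AᵢEᵢ) = 475/(600×70×10³) + 220/(1050×45×10³) + 230/(2400×115×10³) = 1.68×10⁻⁵ mm/N.
P = 3.358 / 1.68×10⁻⁵ = 199900 N = 199.9 kN, compressive.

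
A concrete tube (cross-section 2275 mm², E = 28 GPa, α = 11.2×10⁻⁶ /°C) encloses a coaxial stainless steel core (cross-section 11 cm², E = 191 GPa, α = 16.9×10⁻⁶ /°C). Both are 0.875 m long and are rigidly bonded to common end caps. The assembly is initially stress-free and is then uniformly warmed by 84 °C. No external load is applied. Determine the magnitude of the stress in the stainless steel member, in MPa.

σ ≈ 21.3 MPa (compressive)

Both members must finish at the same length. With the larger α, the stainless steel tends to over-expand; the plates restrain it, putting the stainless steel in compression and the concrete in tension. With no external load the two internal forces are equal and opposite, magnitude P.
Equating the net (thermal + elastic) strains gives |α₁ − α₂|·ΔT = P·[1/(A₁E₁) + 1/(A₂E₂)].
|α₁ − α₂|·ΔT = 5.7×10⁻⁶ × 84 = 0.0004788.
1/(A₁E₁) + 1/(A₂E₂) = 1/(2275×28×10³) + 1/(1100×191×10³) = 2.046×10⁻⁸ N⁻¹.
So P = 0.0004788 / 2.046×10⁻⁸ = 23.4 kN.
σ_{stainless steel} = P/A₂ = 23400/1100 = 21.28 MPa, compressive.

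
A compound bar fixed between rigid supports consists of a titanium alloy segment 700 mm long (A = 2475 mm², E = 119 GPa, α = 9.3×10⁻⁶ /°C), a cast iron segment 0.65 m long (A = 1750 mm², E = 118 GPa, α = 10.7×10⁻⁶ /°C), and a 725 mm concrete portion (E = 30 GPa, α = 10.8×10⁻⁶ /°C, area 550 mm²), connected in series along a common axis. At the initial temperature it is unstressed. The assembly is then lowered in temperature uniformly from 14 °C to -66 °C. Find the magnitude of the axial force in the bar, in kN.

P ≈ 34.4 kN (tensile)

Free thermal contraction of the whole bar: Σ αᵢΔT Lᵢ = 9.3×10⁻⁶×80×700 + 10.7×10⁻⁶×80×650 + 10.8×10⁻⁶×80×725 = 1.704 mm.
The rigid supports impose zero overall length change; the single axial force P common to all segments must satisfy P Σ Lᵢ/(AᵢEᵢ) = δ_free.
The series flexibility is Σ Lᵢ/(AᵢEᵢ) = 700/(2475×119×10³) + 650/(1750×118×10³) + 725/(550×30×10³) = 4.946×10⁻⁵ mm/N.
So P = 1.704 / 4.946×10⁻⁵ = 34.44 kN, tensile.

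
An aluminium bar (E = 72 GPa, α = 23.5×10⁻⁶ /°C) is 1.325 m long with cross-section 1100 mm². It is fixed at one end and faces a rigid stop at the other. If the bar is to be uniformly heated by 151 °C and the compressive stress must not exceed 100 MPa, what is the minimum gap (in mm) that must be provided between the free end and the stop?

g ≈ 2.86 mm

Free expansion if unrestrained: δ_free = αΔT L = 23.5×10⁻⁶ × 151 × 1325 = 4.702 mm.
At the allowable stress the elastic shortening the wall may impose is σL/E = 100 × 1325 / (72×10³) = 1.84 mm.
So the gap has to take up the difference, g_min = δ_free − σL/E = 4.702 − 1.84 = 2.861 mm.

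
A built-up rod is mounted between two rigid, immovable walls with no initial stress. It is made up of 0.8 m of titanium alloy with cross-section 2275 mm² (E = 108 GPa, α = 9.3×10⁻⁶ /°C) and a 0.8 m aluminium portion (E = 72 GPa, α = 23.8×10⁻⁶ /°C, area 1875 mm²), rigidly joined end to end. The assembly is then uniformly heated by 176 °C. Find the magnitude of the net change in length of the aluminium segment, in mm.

|ΔL| ≈ 0.343 mm

If the supports were absent, the total length change would be Σ αᵢΔT Lᵢ = 9.3×10⁻⁶×176×800 + 23.8×10⁻⁶×176×800 = 4.66 mm.
Since the ends are fixed, an axial force P builds up, equal in every segment, with P · Σ Lᵢ/(AᵢEᵢ) = δ_free.
Σ Lᵢ/(AᵢEᵢ) = 800/(2275×108×10³) + 800/(1875×72×10³) = 9.182×10⁻⁶ mm/N.
Hence P = δ_free / Σ(L/AE) = 4.66/9.182×10⁻⁶ = 507.6 kN (compressive).
For the aluminium segment, free thermal change = 23.8×10⁻⁶×176×800 = 3.351 mm and elastic change from P = 507600×800/(1875×72×10³) = 3.008 mm; these oppose, so the net change is 0.343 mm (segment lengthens).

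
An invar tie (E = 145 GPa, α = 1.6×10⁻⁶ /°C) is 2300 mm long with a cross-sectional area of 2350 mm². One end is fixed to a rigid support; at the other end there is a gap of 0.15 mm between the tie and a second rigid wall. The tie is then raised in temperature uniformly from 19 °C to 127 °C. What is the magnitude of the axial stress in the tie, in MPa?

Unrestrained expansion: δ_free = αΔT L = 1.6×10⁻⁶ × 108 × 2300 = 0.3974 mm.
After closing the 0.15 mm clearance, 0.3974 − 0.15 = 0.2474 mm of expansion remains to be suppressed by the wall.
Compatibility: PL/(AE) = 0.2474 mm, so σ = P/A = E × (0.2474/2300) = 15.6 MPa.

σ ≈ 15.6 MPa (compressive)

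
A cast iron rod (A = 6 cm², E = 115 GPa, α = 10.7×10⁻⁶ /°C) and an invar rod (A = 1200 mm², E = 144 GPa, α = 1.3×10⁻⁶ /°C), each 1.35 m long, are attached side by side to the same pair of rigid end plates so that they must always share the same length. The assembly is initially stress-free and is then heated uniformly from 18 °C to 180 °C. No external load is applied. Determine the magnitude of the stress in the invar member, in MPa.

σ ≈ 62.6 MPa (tensile)

Equilibrium of a rigid end plate with no external load gives equal and opposite internal forces ±P in the two members. Since α_{cast iron} > α_{invar}, heating drives the cast iron into compression and the invar into tension.
Equating the net (thermal + elastic) strains gives |α₁ − α₂|·ΔT = P·[1/(A₁E₁) + 1/(A₂E₂)].
|α₁ − α₂|·ΔT = 9.4×10⁻⁶ × 162 = 0.001523.
1/(A₁E₁) + 1/(A₂E₂) = 1/(600×115×10³) + 1/(1200×144×10³) = 2.028×10⁻⁸ N⁻¹.
P = 0.001523 / 2.028×10⁻⁸ = 75090 N = 75.09 kN.
σ_{invar} = P/A₂ = 75090/1200 = 62.57 MPa, tensile.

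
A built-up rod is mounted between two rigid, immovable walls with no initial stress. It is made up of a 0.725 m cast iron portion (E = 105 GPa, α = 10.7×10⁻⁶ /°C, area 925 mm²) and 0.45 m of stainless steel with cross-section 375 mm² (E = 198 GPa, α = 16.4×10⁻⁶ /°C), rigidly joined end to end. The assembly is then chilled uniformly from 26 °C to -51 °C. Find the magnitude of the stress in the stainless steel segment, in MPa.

If the supports were absent, the total length change would be Σ αᵢΔT Lᵢ = 10.7×10⁻⁶×77×725 + 16.4×10⁻⁶×77×450 = 1.166 mm.
The rigid supports impose zero overall length change; the single axial force P common to all segments must satisfy P Σ Lᵢ/(AᵢEᵢ) = δ_free.
The series flexibility is Σ Lᵢ/(AᵢEᵢ) = 725/(925×105×10³) + 450/(375×198×10³) = 1.353×10⁻⁵ mm/N.
P = 1.166 / 1.353×10⁻⁵ = 86180 N = 86.18 kN, tensile.
σ_{stainless steel} = P / A = 86180 / 375 = 229.8 MPa.

σ ≈ 230 MPa (tensile)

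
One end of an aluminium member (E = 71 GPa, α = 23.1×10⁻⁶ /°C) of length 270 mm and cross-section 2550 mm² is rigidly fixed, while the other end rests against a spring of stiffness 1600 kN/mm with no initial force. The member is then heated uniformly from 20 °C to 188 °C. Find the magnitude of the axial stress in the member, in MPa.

σ ≈ 194 MPa (compressive)

The unrestrained thermal change is αΔT L = 23.1×10⁻⁶ × 168 × 270 = 1.048 mm.
Let P be the compressive force at the spring. The member shortens elastically by PL/(AE) and the spring compresses by P/k; together these equal δ_free.
P [ L/(AE) + 1/k ] = δ_free → P [ 270/(2550×71×10³) + 1/(1600×10³) ] = 1.048.
P = 1.048 / 2.116×10⁻⁶ = 495100 N.
σ = P/A = 495100/2550 = 194.2 MPa.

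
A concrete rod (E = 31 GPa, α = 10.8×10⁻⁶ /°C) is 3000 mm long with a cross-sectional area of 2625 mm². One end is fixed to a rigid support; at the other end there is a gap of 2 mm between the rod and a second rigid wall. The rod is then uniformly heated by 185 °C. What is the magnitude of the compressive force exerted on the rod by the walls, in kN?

Unrestrained expansion: δ_free = αΔT L = 10.8×10⁻⁶ × 185 × 3000 = 5.994 mm.
After closing the 2 mm clearance, 5.994 − 2 = 3.994 mm of expansion remains to be suppressed by the wall.
That suppressed elongation corresponds to σ = E·Δ/L = 31×10³ × 3.994/3000 = 41.27 MPa.
P = σA = 41.27 × 2625 = 108.3 kN.

P ≈ 108 kN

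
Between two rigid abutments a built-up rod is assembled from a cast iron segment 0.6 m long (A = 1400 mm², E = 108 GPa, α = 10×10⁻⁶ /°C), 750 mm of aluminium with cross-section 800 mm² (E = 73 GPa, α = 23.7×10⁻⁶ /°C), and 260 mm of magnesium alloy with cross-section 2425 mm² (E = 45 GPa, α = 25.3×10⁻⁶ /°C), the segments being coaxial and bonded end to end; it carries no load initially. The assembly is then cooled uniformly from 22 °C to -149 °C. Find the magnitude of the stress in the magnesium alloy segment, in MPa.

Free thermal contraction of the whole bar: Σ αᵢΔT Lᵢ = 10×10⁻⁶×171×600 + 23.7×10⁻⁶×171×750 + 25.3×10⁻⁶×171×260 = 5.19 mm.
Since the ends are fixed, an axial force P builds up, equal in every segment, with P · Σ Lᵢ/(AᵢEᵢ) = δ_free.
Σ Lᵢ/(AᵢEᵢ) = 600/(1400×108×10³) + 750/(800×73×10³) + 260/(2425×45×10³) = 1.919×10⁻⁵ mm/N.
P = 5.19 / 1.919×10⁻⁵ = 270400 N = 270.4 kN, tensile.
σ_{magnesium alloy} = P / A = 270400 / 2425 = 111.5 MPa.

σ ≈ 112 MPa (tensile)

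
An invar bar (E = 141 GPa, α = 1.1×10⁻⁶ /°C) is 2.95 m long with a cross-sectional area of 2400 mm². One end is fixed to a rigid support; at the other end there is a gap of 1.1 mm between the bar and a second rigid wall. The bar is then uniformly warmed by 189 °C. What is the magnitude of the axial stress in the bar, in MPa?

σ ≈ 0 MPa

Unrestrained expansion: δ_free = αΔT L = 1.1×10⁻⁶ × 189 × 2950 = 0.6133 mm.
Since δ_free = 0.613 mm is less than the 1.1 mm gap, the bar never touches the wall. No axial force develops.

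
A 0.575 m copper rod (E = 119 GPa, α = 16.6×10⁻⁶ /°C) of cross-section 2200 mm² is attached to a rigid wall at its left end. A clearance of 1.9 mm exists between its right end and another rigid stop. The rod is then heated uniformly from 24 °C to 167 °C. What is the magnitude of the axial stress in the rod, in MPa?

σ ≈ 0 MPa

Unrestrained expansion: δ_free = αΔT L = 16.6×10⁻⁶ × 143 × 575 = 1.365 mm.
This is smaller than the 1.9 mm clearance, so the rod expands freely without reaching the stop — the stress is zero.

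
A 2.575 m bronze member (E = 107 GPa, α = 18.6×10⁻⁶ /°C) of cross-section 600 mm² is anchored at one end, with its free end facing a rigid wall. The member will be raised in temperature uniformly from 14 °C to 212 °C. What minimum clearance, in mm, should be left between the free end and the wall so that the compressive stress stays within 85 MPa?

Free expansion if unrestrained: δ_free = αΔT L = 18.6×10⁻⁶ × 198 × 2575 = 9.483 mm.
At the allowable stress the elastic shortening the wall may impose is σL/E = 85 × 2575 / (107×10³) = 2.046 mm.
So the gap has to take up the difference, g_min = δ_free − σL/E = 9.483 − 2.046 = 7.438 mm.

g ≈ 7.44 mm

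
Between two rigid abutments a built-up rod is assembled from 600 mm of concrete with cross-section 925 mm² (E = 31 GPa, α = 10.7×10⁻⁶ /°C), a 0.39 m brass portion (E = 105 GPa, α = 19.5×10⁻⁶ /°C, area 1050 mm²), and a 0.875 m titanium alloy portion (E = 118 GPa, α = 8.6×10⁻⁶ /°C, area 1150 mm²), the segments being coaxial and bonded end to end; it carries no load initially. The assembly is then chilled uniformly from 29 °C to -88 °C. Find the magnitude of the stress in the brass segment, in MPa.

σ ≈ 77.7 MPa (tensile)

If the supports were absent, the total length change would be Σ αᵢΔT Lᵢ = 10.7×10⁻⁶×117×600 + 19.5×10⁻⁶×117×390 + 8.6×10⁻⁶×117×875 = 2.521 mm.
The walls prevent any net length change, so an axial force P (same in every segment) develops. Compatibility: P · Σ Lᵢ/(AᵢEᵢ) = δ_free.
Σ Lᵢ/(AᵢEᵢ) = 600/(925×31×10³) + 390/(1050×105×10³) + 875/(1150×118×10³) = 3.091×10⁻⁵ mm/N.
P = 2.521 / 3.091×10⁻⁵ = 81570 N = 81.57 kN, tensile.
σ_{brass} = P / A = 81570 / 1050 = 77.69 MPa.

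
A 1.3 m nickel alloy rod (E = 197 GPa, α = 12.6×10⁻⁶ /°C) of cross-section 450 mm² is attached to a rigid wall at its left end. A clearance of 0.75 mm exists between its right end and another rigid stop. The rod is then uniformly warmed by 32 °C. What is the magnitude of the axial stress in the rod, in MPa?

Free thermal elongation = αΔT L = 12.6×10⁻⁶ × 32 × 1300 = 0.5242 mm.
Since δ_free = 0.524 mm is less than the 0.75 mm gap, the rod never touches the wall. No axial force develops.

σ ≈ 0 MPa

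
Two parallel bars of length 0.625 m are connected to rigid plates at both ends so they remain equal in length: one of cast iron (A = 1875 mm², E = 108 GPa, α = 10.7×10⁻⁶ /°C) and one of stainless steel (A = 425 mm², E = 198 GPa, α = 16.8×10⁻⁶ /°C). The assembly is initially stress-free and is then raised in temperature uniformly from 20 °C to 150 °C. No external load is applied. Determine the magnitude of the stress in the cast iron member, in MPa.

σ ≈ 25.1 MPa (tensile)

Equilibrium of a rigid end plate with no external load gives equal and opposite internal forces ±P in the two members. Since α_{stainless steel} > α_{cast iron}, heating drives the stainless steel into compression and the cast iron into tension.
Compatibility of the two members (thermal + elastic change equal): (α₁ − α₂)ΔT = P·[1/(A₁E₁) + 1/(A₂E₂)].
|α₁ − α₂|·ΔT = 6.1×10⁻⁶ × 130 = 0.000793.
1/(A₁E₁) + 1/(A₂E₂) = 1/(1875×108×10³) + 1/(425×198×10³) = 1.682×10⁻⁸ N⁻¹.
So P = 0.000793 / 1.682×10⁻⁸ = 47.14 kN.
σ_{cast iron} = P/A₁ = 47140/1875 = 25.14 MPa, tensile.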